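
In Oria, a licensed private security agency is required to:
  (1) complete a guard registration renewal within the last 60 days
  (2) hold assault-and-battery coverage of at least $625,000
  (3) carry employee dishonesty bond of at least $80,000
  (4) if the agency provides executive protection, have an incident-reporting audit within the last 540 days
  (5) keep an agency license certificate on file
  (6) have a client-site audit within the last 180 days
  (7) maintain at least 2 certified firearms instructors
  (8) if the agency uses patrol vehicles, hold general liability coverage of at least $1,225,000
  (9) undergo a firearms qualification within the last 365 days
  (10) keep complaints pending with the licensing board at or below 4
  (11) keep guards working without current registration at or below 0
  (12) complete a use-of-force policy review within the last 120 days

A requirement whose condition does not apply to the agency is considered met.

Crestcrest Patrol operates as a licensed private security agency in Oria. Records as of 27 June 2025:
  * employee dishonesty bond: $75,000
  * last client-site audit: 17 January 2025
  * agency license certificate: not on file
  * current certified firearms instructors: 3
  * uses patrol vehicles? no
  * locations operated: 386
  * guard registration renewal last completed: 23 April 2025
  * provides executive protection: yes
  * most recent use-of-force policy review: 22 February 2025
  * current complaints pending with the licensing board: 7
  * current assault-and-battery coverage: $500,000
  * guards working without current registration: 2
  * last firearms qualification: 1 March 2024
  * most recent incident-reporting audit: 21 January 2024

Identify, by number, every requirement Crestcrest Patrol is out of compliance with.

1, 2, 3, 5, 9, 10, 11, 12

1. guard registration renewal 65 days ago vs limit 60 → not met
2. assault-and-battery coverage $500,000 < $625,000 → not met
3. employee dishonesty bond $75,000 < $80,000 → not met
4. condition 'provides executive protection' holds; incident-reporting audit 523 days ago vs limit 540 → met
5. agency license certificate absent → not met
6. client-site audit 161 days ago vs limit 180 → met
7. certified firearms instructors 3 ≥ 2 → met
8. condition 'uses patrol vehicles' does not hold → requirement n/a → met
9. firearms qualification 483 days ago vs limit 365 → not met
10. complaints pending with the licensing board 7 > 4 → not met
11. guards working without current registration 2 > 0 → not met
12. use-of-force policy review 125 days ago vs limit 120 → not met
Not met: 1, 2, 3, 5, 9, 10, 11, 12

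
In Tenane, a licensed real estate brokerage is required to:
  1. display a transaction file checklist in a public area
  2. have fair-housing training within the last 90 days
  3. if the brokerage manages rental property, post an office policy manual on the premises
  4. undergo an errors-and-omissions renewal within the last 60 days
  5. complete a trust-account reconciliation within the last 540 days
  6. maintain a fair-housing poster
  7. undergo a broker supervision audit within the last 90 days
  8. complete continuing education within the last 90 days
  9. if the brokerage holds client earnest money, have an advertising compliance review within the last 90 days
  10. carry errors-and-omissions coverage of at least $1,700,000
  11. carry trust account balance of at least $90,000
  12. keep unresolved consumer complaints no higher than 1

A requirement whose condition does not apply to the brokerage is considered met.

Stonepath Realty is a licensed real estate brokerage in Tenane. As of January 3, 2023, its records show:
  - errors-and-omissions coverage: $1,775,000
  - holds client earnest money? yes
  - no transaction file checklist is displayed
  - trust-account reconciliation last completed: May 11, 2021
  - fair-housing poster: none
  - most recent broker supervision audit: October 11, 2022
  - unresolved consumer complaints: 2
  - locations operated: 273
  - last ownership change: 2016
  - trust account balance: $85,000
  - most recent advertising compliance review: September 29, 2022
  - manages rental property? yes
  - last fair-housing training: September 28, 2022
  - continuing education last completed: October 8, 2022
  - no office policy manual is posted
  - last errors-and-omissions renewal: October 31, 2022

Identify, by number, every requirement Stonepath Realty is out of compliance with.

1. transaction file checklist absent → not met
2. fair-housing training 97 days ago vs limit 90 → not met
3. condition 'manages rental property' holds; office policy manual absent → not met
4. errors-and-omissions renewal 64 days ago vs limit 60 → not met
5. trust-account reconciliation 602 days ago vs limit 540 → not met
6. fair-housing poster absent → not met
7. broker supervision audit 84 days ago vs limit 90 → met
8. continuing education 87 days ago vs limit 90 → met
9. condition 'holds client earnest money' holds; advertising compliance review 96 days ago vs limit 90 → not met
10. errors-and-omissions coverage $1,775,000 ≥ $1,700,000 → met
11. trust account balance $85,000 < $90,000 → not met
12. unresolved consumer complaints 2 > 1 → not met
Not met: 1, 2, 3, 4, 5, 6, 9, 11, 12

1, 2, 3, 4, 5, 6, 9, 11, 12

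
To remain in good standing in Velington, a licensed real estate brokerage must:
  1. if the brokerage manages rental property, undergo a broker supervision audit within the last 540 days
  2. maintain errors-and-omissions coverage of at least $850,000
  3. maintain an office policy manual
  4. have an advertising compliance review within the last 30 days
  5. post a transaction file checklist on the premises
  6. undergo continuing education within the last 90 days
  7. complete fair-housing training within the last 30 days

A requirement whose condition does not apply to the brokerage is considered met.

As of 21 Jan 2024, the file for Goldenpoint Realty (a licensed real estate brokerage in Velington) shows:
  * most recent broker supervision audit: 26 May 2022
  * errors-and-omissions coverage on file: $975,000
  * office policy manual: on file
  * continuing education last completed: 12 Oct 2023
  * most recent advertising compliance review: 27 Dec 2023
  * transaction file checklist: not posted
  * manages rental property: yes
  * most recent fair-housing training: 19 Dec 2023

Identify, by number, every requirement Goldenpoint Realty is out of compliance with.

1. condition 'manages rental property' holds; broker supervision audit 605 days ago vs limit 540 → not met
2. errors-and-omissions coverage $975,000 ≥ $850,000 → met
3. office policy manual present → met
4. advertising compliance review 25 days ago vs limit 30 → met
5. transaction file checklist absent → not met
6. continuing education 101 days ago vs limit 90 → not met
7. fair-housing training 33 days ago vs limit 30 → not met
Not met: 1, 5, 6, 7

1, 5, 6, 7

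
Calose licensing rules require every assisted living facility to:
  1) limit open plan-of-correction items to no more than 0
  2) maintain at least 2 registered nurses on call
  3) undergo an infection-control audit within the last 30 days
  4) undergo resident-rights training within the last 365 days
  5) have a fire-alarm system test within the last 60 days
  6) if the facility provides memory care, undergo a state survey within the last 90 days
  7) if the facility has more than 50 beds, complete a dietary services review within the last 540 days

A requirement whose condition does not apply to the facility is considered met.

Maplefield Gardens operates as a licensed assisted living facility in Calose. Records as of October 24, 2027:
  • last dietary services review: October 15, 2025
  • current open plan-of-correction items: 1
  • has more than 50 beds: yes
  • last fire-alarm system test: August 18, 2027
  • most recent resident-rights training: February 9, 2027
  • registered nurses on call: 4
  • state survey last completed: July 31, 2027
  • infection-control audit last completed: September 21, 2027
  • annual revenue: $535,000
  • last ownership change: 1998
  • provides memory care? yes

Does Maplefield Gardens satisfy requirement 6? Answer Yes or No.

Yes

6. condition 'provides memory care' holds; state survey 85 days ago vs limit 90 → met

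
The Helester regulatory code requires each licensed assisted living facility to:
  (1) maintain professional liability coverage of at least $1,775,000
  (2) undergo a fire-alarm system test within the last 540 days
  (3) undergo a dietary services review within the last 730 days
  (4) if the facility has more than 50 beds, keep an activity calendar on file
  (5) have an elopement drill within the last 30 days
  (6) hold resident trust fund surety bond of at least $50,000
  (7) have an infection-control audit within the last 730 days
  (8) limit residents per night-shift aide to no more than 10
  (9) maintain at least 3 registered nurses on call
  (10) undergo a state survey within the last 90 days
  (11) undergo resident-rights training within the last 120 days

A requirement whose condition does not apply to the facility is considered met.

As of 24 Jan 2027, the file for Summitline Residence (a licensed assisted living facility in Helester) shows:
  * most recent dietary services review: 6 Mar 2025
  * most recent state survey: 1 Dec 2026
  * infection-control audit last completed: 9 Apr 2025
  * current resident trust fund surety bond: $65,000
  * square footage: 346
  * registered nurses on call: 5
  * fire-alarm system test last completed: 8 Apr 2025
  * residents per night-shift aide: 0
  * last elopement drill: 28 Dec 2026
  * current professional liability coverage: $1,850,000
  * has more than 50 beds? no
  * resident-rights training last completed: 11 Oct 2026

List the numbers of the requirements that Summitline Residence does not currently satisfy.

2

1. professional liability coverage $1,850,000 ≥ $1,775,000 → met
2. fire-alarm system test 656 days ago vs limit 540 → not met
3. dietary services review 689 days ago vs limit 730 → met
4. condition 'has more than 50 beds' does not hold → requirement n/a → met
5. elopement drill 27 days ago vs limit 30 → met
6. resident trust fund surety bond $65,000 ≥ $50,000 → met
7. infection-control audit 655 days ago vs limit 730 → met
8. residents per night-shift aide 0 ≤ 10 → met
9. registered nurses on call 5 ≥ 3 → met
10. state survey 54 days ago vs limit 90 → met
11. resident-rights training 105 days ago vs limit 120 → met
Not met: 2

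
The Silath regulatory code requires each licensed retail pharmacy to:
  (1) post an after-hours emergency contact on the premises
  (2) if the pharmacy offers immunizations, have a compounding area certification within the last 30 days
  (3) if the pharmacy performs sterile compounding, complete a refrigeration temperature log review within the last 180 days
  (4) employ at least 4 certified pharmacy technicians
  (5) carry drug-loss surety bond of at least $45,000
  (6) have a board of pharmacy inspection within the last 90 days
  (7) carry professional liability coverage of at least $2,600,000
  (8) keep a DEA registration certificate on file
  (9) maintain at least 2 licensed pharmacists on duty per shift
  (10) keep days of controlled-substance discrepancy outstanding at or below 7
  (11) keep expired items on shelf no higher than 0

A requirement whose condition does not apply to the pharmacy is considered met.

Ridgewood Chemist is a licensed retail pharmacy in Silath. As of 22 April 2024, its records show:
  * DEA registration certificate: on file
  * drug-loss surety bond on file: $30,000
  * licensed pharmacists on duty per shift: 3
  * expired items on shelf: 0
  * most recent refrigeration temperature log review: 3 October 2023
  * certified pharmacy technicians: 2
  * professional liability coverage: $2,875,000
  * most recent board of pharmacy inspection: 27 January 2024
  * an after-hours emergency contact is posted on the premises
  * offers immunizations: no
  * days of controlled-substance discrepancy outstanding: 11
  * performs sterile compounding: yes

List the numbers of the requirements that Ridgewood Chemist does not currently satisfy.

1. after-hours emergency contact present → met
2. condition 'offers immunizations' does not hold → requirement n/a → met
3. condition 'performs sterile compounding' holds; refrigeration temperature log review 202 days ago vs limit 180 → not met
4. certified pharmacy technicians 2 < 4 → not met
5. drug-loss surety bond $30,000 < $45,000 → not met
6. board of pharmacy inspection 86 days ago vs limit 90 → met
7. professional liability coverage $2,875,000 ≥ $2,600,000 → met
8. DEA registration certificate present → met
9. licensed pharmacists on duty per shift 3 ≥ 2 → met
10. days of controlled-substance discrepancy outstanding 11 > 7 → not met
11. expired items on shelf 0 ≤ 0 → met
Not met: 3, 4, 5, 10

3, 4, 5, 10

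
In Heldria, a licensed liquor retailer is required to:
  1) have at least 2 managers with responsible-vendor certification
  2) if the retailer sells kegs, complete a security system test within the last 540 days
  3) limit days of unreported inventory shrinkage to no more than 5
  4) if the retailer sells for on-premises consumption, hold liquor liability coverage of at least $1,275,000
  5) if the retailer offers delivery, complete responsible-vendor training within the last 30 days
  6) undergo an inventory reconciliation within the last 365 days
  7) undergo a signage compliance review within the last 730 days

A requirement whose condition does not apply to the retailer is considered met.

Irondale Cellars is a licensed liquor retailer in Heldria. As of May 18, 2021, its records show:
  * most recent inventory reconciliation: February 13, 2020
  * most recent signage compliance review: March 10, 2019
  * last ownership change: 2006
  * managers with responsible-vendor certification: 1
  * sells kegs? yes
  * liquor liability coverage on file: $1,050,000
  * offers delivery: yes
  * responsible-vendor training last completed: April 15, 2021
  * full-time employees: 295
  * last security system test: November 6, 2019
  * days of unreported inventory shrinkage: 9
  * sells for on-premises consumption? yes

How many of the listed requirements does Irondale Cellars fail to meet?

1. managers with responsible-vendor certification 1 < 2 → not met
2. condition 'sells kegs' holds; security system test 559 days ago vs limit 540 → not met
3. days of unreported inventory shrinkage 9 > 5 → not met
4. condition 'sells for on-premises consumption' holds; liquor liability coverage $1,050,000 < $1,275,000 → not met
5. condition 'offers delivery' holds; responsible-vendor training 33 days ago vs limit 30 → not met
6. inventory reconciliation 460 days ago vs limit 365 → not met
7. signage compliance review 800 days ago vs limit 730 → not met
Not met: 7 of 7

7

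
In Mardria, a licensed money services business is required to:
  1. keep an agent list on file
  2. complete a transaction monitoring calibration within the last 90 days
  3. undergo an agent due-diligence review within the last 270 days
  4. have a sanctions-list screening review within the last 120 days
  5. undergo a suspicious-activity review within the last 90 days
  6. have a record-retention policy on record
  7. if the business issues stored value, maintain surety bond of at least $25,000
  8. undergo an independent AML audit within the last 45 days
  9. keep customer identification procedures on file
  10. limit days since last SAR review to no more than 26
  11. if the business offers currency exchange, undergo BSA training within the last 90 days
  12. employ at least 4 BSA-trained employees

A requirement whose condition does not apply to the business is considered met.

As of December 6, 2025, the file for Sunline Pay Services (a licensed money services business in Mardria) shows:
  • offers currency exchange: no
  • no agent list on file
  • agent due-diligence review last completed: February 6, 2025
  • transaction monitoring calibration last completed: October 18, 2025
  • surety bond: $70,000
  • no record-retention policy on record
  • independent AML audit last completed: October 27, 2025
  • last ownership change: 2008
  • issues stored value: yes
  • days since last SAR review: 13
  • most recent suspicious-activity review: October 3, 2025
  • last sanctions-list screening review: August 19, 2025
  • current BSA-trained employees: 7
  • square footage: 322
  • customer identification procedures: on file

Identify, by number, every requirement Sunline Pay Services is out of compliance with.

1. agent list absent → not met
2. transaction monitoring calibration 49 days ago vs limit 90 → met
3. agent due-diligence review 303 days ago vs limit 270 → not met
4. sanctions-list screening review 109 days ago vs limit 120 → met
5. suspicious-activity review 64 days ago vs limit 90 → met
6. record-retention policy absent → not met
7. condition 'issues stored value' holds; surety bond $70,000 ≥ $25,000 → met
8. independent AML audit 40 days ago vs limit 45 → met
9. customer identification procedures present → met
10. days since last SAR review 13 ≤ 26 → met
11. condition 'offers currency exchange' does not hold → requirement n/a → met
12. BSA-trained employees 7 ≥ 4 → met
Not met: 1, 3, 6

1, 3, 6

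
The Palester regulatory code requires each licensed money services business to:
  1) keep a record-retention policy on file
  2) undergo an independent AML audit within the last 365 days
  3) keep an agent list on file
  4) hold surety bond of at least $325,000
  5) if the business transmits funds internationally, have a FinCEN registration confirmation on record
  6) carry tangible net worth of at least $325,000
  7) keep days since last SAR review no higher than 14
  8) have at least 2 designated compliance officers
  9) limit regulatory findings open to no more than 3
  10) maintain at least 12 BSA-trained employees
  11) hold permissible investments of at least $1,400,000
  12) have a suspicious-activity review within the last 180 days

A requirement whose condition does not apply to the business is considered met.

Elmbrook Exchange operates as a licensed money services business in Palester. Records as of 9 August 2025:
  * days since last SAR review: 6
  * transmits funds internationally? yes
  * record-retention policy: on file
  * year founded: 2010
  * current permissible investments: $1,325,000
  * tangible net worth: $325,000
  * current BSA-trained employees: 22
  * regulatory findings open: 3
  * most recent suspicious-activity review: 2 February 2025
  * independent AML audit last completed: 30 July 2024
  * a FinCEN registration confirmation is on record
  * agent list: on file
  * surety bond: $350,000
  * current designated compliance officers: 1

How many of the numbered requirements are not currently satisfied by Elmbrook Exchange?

1. record-retention policy present → met
2. independent AML audit 375 days ago vs limit 365 → not met
3. agent list present → met
4. surety bond $350,000 ≥ $325,000 → met
5. condition 'transmits funds internationally' holds; FinCEN registration confirmation present → met
6. tangible net worth $325,000 ≥ $325,000 → met
7. days since last SAR review 6 ≤ 14 → met
8. designated compliance officers 1 < 2 → not met
9. regulatory findings open 3 ≤ 3 → met
10. BSA-trained employees 22 ≥ 12 → met
11. permissible investments $1,325,000 < $1,400,000 → not met
12. suspicious-activity review 188 days ago vs limit 180 → not met
Not met: 4 of 12

4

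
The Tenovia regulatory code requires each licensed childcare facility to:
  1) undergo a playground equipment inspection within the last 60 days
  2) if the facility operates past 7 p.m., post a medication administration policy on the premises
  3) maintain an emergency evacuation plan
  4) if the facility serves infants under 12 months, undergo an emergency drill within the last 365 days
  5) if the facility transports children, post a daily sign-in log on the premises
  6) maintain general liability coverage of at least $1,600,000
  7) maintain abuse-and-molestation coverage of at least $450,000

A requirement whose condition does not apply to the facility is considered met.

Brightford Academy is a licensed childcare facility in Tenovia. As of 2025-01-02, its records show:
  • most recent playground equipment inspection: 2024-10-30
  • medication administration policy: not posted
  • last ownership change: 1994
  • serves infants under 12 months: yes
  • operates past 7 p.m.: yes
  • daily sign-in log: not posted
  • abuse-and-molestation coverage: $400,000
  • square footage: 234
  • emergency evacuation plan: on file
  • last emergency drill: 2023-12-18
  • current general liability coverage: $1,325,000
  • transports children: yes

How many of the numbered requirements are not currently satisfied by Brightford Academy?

1. playground equipment inspection 64 days ago vs limit 60 → not met
2. condition 'operates past 7 p.m.' holds; medication administration policy absent → not met
3. emergency evacuation plan present → met
4. condition 'serves infants under 12 months' holds; emergency drill 381 days ago vs limit 365 → not met
5. condition 'transports children' holds; daily sign-in log absent → not met
6. general liability coverage $1,325,000 < $1,600,000 → not met
7. abuse-and-molestation coverage $400,000 < $450,000 → not met
Not met: 6 of 7

6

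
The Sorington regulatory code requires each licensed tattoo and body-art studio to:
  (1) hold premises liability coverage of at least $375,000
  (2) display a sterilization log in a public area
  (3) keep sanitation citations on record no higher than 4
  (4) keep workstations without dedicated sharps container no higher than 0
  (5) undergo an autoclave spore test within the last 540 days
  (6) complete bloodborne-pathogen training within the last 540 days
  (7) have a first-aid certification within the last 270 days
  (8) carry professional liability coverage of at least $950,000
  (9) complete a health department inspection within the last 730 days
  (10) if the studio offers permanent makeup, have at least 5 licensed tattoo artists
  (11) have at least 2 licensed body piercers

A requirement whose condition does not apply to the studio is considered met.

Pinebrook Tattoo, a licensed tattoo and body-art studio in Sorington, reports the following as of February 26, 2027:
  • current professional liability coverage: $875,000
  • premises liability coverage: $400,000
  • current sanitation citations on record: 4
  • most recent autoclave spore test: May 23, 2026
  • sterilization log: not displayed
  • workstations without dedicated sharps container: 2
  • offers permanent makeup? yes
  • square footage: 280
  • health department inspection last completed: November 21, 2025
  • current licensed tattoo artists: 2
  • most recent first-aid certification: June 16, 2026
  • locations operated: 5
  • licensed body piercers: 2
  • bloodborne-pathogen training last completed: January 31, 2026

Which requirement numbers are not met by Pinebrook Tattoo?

2, 4, 8, 10

1. premises liability coverage $400,000 ≥ $375,000 → met
2. sterilization log absent → not met
3. sanitation citations on record 4 ≤ 4 → met
4. workstations without dedicated sharps container 2 > 0 → not met
5. autoclave spore test 279 days ago vs limit 540 → met
6. bloodborne-pathogen training 391 days ago vs limit 540 → met
7. first-aid certification 255 days ago vs limit 270 → met
8. professional liability coverage $875,000 < $950,000 → not met
9. health department inspection 462 days ago vs limit 730 → met
10. condition 'offers permanent makeup' holds; licensed tattoo artists 2 < 5 → not met
11. licensed body piercers 2 ≥ 2 → met
Not met: 2, 4, 8, 10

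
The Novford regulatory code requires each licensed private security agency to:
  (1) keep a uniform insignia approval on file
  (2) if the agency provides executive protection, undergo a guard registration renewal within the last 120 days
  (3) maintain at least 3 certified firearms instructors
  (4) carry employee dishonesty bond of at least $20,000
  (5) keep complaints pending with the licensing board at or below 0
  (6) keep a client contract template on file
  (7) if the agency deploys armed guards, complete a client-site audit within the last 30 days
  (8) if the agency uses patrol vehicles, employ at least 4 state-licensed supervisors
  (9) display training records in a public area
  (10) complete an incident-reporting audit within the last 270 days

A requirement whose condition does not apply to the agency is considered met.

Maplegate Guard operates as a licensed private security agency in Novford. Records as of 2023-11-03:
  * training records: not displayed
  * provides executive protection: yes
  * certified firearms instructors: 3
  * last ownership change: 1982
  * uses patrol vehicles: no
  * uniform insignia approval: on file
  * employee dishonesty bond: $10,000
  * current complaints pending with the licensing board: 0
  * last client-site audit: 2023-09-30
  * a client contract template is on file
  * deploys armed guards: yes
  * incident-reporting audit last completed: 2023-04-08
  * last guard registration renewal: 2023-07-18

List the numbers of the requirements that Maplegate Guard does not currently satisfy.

1. uniform insignia approval present → met
2. condition 'provides executive protection' holds; guard registration renewal 108 days ago vs limit 120 → met
3. certified firearms instructors 3 ≥ 3 → met
4. employee dishonesty bond $10,000 < $20,000 → not met
5. complaints pending with the licensing board 0 ≤ 0 → met
6. client contract template present → met
7. condition 'deploys armed guards' holds; client-site audit 34 days ago vs limit 30 → not met
8. condition 'uses patrol vehicles' does not hold → requirement n/a → met
9. training records absent → not met
10. incident-reporting audit 209 days ago vs limit 270 → met
Not met: 4, 7, 9

4, 7, 9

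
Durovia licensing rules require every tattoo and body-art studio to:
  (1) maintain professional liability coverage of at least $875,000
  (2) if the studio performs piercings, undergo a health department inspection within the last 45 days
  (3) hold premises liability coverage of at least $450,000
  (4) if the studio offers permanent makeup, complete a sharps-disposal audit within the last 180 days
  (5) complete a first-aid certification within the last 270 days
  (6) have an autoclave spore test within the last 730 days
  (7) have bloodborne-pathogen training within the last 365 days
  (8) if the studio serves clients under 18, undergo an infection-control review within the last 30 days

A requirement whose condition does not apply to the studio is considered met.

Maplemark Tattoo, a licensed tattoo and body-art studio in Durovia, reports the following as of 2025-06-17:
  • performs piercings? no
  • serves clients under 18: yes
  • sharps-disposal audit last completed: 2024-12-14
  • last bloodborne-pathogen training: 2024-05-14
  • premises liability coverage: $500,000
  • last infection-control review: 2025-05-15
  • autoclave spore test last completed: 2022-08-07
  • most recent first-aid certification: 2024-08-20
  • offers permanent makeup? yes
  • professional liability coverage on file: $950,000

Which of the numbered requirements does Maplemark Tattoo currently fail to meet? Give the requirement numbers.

1. professional liability coverage $950,000 ≥ $875,000 → met
2. condition 'performs piercings' does not hold → requirement n/a → met
3. premises liability coverage $500,000 ≥ $450,000 → met
4. condition 'offers permanent makeup' holds; sharps-disposal audit 185 days ago vs limit 180 → not met
5. first-aid certification 301 days ago vs limit 270 → not met
6. autoclave spore test 1045 days ago vs limit 730 → not met
7. bloodborne-pathogen training 399 days ago vs limit 365 → not met
8. condition 'serves clients under 18' holds; infection-control review 33 days ago vs limit 30 → not met
Not met: 4, 5, 6, 7, 8

4, 5, 6, 7, 8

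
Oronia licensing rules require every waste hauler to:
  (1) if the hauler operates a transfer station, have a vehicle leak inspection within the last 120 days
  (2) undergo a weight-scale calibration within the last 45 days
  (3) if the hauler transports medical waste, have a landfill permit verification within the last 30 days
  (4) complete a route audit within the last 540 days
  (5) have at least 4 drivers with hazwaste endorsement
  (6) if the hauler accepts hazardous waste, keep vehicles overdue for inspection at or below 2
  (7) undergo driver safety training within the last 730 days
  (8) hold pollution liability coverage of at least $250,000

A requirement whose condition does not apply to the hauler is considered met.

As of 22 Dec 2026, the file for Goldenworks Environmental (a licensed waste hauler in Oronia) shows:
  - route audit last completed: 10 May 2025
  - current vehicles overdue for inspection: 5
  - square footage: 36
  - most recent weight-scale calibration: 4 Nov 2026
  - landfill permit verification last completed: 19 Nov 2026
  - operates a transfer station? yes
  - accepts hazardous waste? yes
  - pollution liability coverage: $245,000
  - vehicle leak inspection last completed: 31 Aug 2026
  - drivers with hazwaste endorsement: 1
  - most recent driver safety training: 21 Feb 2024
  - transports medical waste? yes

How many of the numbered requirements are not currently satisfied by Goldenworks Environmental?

7

1. condition 'operates a transfer station' holds; vehicle leak inspection 113 days ago vs limit 120 → met
2. weight-scale calibration 48 days ago vs limit 45 → not met
3. condition 'transports medical waste' holds; landfill permit verification 33 days ago vs limit 30 → not met
4. route audit 591 days ago vs limit 540 → not met
5. drivers with hazwaste endorsement 1 < 4 → not met
6. condition 'accepts hazardous waste' holds; vehicles overdue for inspection 5 > 2 → not met
7. driver safety training 1035 days ago vs limit 730 → not met
8. pollution liability coverage $245,000 < $250,000 → not met
Not met: 7 of 8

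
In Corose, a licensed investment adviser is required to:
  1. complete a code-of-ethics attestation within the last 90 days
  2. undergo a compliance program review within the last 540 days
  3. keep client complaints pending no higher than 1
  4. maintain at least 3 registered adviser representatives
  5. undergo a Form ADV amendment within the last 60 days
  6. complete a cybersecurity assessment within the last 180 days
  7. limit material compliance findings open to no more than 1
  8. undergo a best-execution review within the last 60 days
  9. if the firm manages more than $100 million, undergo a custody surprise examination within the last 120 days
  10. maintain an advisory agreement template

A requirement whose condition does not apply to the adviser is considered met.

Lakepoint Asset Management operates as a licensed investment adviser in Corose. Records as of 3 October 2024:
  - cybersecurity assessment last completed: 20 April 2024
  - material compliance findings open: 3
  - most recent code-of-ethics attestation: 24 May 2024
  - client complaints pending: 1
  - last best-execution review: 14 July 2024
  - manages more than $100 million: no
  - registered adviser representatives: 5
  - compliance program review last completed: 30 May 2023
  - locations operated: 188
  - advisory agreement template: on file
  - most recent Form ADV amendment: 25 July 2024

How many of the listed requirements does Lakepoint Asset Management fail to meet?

1. code-of-ethics attestation 132 days ago vs limit 90 → not met
2. compliance program review 492 days ago vs limit 540 → met
3. client complaints pending 1 ≤ 1 → met
4. registered adviser representatives 5 ≥ 3 → met
5. Form ADV amendment 70 days ago vs limit 60 → not met
6. cybersecurity assessment 166 days ago vs limit 180 → met
7. material compliance findings open 3 > 1 → not met
8. best-execution review 81 days ago vs limit 60 → not met
9. condition 'manages more than $100 million' does not hold → requirement n/a → met
10. advisory agreement template present → met
Not met: 4 of 10

4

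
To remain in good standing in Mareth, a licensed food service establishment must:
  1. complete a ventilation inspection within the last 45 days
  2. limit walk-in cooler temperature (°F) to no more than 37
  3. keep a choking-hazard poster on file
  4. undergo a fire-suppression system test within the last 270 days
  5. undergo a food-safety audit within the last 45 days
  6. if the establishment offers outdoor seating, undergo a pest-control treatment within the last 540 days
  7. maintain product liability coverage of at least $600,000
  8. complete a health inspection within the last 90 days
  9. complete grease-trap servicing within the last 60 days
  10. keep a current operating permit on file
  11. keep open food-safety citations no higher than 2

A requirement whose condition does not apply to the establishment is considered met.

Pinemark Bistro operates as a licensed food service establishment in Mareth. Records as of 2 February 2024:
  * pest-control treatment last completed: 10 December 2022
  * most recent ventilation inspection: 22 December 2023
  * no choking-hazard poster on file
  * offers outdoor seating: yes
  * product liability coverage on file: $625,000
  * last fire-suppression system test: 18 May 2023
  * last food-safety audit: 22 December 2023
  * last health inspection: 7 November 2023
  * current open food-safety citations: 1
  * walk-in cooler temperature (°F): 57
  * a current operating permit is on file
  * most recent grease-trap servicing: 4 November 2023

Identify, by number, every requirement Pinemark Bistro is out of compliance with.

1. ventilation inspection 42 days ago vs limit 45 → met
2. walk-in cooler temperature (°F) 57 > 37 → not met
3. choking-hazard poster absent → not met
4. fire-suppression system test 260 days ago vs limit 270 → met
5. food-safety audit 42 days ago vs limit 45 → met
6. condition 'offers outdoor seating' holds; pest-control treatment 419 days ago vs limit 540 → met
7. product liability coverage $625,000 ≥ $600,000 → met
8. health inspection 87 days ago vs limit 90 → met
9. grease-trap servicing 90 days ago vs limit 60 → not met
10. current operating permit present → met
11. open food-safety citations 1 ≤ 2 → met
Not met: 2, 3, 9

2, 3, 9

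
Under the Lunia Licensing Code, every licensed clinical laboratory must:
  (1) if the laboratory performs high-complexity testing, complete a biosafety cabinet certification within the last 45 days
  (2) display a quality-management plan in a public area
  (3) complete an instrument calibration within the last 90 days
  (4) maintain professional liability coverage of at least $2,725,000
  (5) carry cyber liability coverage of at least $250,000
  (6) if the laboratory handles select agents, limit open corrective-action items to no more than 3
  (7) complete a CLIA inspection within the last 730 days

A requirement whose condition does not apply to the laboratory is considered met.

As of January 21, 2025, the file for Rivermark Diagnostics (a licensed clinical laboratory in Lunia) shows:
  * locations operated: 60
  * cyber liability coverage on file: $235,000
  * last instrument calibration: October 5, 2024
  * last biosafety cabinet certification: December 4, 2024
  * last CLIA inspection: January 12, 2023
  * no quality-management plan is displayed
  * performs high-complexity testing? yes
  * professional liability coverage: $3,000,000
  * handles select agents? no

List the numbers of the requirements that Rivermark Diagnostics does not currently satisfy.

1, 2, 3, 5, 7

1. condition 'performs high-complexity testing' holds; biosafety cabinet certification 48 days ago vs limit 45 → not met
2. quality-management plan absent → not met
3. instrument calibration 108 days ago vs limit 90 → not met
4. professional liability coverage $3,000,000 ≥ $2,725,000 → met
5. cyber liability coverage $235,000 < $250,000 → not met
6. condition 'handles select agents' does not hold → requirement n/a → met
7. CLIA inspection 740 days ago vs limit 730 → not met
Not met: 1, 2, 3, 5, 7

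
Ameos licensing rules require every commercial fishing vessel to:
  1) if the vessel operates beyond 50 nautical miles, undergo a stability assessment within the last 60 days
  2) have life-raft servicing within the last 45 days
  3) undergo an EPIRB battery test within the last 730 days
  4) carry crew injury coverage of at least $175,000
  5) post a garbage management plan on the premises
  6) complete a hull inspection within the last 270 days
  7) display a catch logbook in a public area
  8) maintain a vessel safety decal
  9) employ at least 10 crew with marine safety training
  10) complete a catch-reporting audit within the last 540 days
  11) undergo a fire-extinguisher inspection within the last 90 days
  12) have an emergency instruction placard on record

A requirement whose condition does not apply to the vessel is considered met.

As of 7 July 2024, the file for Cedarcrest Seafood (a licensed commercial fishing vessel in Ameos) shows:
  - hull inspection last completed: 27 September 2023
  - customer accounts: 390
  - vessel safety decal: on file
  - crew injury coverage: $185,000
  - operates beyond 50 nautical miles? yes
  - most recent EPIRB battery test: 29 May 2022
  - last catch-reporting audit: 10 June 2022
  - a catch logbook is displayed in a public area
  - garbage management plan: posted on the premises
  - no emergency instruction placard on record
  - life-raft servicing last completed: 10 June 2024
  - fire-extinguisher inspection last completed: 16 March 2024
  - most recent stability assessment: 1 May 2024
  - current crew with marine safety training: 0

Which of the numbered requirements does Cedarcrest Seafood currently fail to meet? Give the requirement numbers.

1. condition 'operates beyond 50 nautical miles' holds; stability assessment 67 days ago vs limit 60 → not met
2. life-raft servicing 27 days ago vs limit 45 → met
3. EPIRB battery test 770 days ago vs limit 730 → not met
4. crew injury coverage $185,000 ≥ $175,000 → met
5. garbage management plan present → met
6. hull inspection 284 days ago vs limit 270 → not met
7. catch logbook present → met
8. vessel safety decal present → met
9. crew with marine safety training 0 < 10 → not met
10. catch-reporting audit 758 days ago vs limit 540 → not met
11. fire-extinguisher inspection 113 days ago vs limit 90 → not met
12. emergency instruction placard absent → not met
Not met: 1, 3, 6, 9, 10, 11, 12

1, 3, 6, 9, 10, 11, 12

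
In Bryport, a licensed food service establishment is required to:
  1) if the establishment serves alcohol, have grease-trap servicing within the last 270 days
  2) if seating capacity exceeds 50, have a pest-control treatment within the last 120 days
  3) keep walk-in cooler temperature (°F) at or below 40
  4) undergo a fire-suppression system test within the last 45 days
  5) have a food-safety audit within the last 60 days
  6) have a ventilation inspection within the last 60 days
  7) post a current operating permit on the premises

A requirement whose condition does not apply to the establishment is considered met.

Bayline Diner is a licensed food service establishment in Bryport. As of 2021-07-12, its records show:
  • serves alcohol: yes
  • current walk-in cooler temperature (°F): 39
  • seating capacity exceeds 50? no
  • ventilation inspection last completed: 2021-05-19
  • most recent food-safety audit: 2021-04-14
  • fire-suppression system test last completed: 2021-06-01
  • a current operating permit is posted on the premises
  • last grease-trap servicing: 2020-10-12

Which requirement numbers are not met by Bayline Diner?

1. condition 'serves alcohol' holds; grease-trap servicing 273 days ago vs limit 270 → not met
2. condition 'seating capacity exceeds 50' does not hold → requirement n/a → met
3. walk-in cooler temperature (°F) 39 ≤ 40 → met
4. fire-suppression system test 41 days ago vs limit 45 → met
5. food-safety audit 89 days ago vs limit 60 → not met
6. ventilation inspection 54 days ago vs limit 60 → met
7. current operating permit present → met
Not met: 1, 5

1, 5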